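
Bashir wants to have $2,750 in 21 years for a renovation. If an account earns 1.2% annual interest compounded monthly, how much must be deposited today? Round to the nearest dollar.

Periodic rate = 1.2%/12 = 0.001; 252 periods.
P = 2,750/(1 + 0.001)^252 ≈ 2,750/1.286434044 ≈ 2,137.6922.

$2,138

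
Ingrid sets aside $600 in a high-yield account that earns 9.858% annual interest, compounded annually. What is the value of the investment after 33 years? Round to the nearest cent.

$13,353.56

Annual rate = 9.858% = 0.09858; years = 33.
A = 600·(1 + 0.09858)^33 ≈ 600·22.255928298 ≈ 13,353.5570.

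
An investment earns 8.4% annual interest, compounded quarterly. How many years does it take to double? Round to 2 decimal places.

8.34 years

(1 + 0.021)^(4t) = 2.
4t = ln 2 / ln(1 + 0.021) ≈ 0.69315/0.0207825 ≈ 33.3524.
t ≈ 8.3381.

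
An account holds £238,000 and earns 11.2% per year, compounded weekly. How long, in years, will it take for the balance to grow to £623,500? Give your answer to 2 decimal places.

8.61 years

We need (1 + 0.00215385)^(52t) = 2.6197, so 52t = ln 2.6197 / ln 1.002154 ≈ 447.6248.
t ≈ 447.6248/52 = 8.6082 years.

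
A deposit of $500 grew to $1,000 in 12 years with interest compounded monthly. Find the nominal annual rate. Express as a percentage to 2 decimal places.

The 144-period growth factor is 1,000/500 = 2.
r/12 = 2^(1/144) − 1 ≈ 0.00482513, so r ≈ 12·0.00482513 = 5.79015%.

5.79%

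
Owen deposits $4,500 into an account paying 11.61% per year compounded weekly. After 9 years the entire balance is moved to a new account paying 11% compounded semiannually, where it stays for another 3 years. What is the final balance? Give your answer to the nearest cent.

$17,620.40

Phase 1: 4,500·(1 + 0.1161/52)^468 ≈ 12,779.1209.
Phase 2: 12,779.1209·(1 + 0.055)^6 ≈ 17,620.3989.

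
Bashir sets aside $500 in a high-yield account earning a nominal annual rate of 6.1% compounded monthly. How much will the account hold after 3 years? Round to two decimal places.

$600.13

Periodic rate = 6.1%/12 = 0.00508333; periods = 12·3 = 36.
A = 500·(1 + 0.061/12)^36 ≈ 500·1.20025789 ≈ 600.1289.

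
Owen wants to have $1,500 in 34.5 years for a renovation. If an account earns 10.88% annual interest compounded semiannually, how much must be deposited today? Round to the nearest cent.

$38.79

Periodic rate = 10.88%/2 = 0.0544; 69 periods.
P = 1,500/(1 + 0.0544)^69 ≈ 1,500/38.66984313 ≈ 38.7899.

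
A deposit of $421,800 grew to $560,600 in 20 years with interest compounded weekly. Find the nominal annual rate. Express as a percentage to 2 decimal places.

The 1040-period growth factor is 560,600/421,800 = 1.32907.
r/52 = 1.32907^(1/1040) − 1 ≈ 0.000273572, so r ≈ 52·0.000273572 = 1.42258%.

1.42%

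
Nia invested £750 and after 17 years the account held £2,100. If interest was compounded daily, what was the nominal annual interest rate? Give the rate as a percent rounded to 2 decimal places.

6.06%

(1 + r/365)^6205 = 2,100/750 = 2.8.
1 + r/365 = 2.8^(1/6205) ≈ 1.000166, so r/365 ≈ 0.000165948.
r ≈ 365·0.000165948 = 6.05709%.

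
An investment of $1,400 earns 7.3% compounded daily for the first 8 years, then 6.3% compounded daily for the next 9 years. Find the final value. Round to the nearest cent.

After 8 years at 7.3%: 1,400 × 1.793092186 ≈ 2,510.3291.
Then 9 years at 6.3%: 2,510.3291 × 1.762883944 ≈ 4,425.4188.

$4,425.42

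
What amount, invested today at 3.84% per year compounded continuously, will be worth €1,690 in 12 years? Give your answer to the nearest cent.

€1,066.02

P = A·e^(−rt) = 1,690·e^(−0.4608).
e^(−0.4608) ≈ 0.6307788205, so P ≈ 1,066.0162.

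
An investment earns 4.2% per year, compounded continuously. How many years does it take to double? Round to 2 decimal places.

e^(0.042t) = 2, so 0.042t = ln 2 ≈ 0.69315.
t ≈ 0.69315/0.042 ≈ 16.5035.

16.50 years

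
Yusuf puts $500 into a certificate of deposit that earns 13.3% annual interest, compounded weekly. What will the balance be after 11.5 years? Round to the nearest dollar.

Periodic rate = 13.3%/52 = 0.00255769; periods = 52·11.5 = 598.
A = 500·(1 + 0.133/52)^598 ≈ 500·4.606863855 ≈ 2,303.4319.

$2,303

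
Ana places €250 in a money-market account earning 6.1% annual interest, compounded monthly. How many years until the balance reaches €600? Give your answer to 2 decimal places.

14.39 years

We need (1 + 0.00508333)^(12t) = 2.4, so 12t = ln 2.4 / ln 1.005083 ≈ 172.6607.
t ≈ 172.6607/12 = 14.3884 years.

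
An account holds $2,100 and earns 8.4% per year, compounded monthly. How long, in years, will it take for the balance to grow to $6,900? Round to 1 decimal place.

14.2 years

We need (1 + 0.007)^(12t) = 3.2857, so 12t = ln 3.2857 / ln 1.007 ≈ 170.5347.
t ≈ 170.5347/12 = 14.2112 years.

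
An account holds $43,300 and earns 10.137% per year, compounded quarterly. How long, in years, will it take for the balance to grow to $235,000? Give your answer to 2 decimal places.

We need (1 + 0.0253425)^(4t) = 5.4273, so 4t = ln 5.4273 / ln 1.025343 ≈ 67.5851.
t ≈ 67.5851/4 = 16.8963 years.

16.90 years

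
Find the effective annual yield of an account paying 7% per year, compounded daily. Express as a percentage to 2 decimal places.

7.25%

One year is 365 periods at 0.000191781 each: (1 + 0.000191781)^365 ≈ 1.072501.
EAR = 1.072501 − 1 ≈ 7.25010%.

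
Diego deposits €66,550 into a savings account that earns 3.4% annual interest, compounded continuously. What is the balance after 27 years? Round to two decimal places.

€166,659.62

A = P·e^(rt) = 66,550·e^(0.034·27) = 66,550·e^0.918.
e^0.918 ≈ 2.50427682439, so A ≈ 166,659.6227.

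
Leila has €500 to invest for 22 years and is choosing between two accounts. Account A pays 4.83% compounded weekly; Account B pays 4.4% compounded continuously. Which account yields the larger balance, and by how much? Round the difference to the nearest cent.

A: (1 + 0.0483/52)^1144 ≈ 2.892458433, so 500 × 2.892458433 ≈ 1,446.2292.
B: e^(0.044·22) = e^0.968 ≈ 2.632673843, so 500 × 2.632673843 ≈ 1,316.3369.
Difference ≈ 129.8923 in favor of A.

Account A, by €129.89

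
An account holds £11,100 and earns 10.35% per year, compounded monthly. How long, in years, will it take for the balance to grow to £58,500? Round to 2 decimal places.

We need (1 + 0.008625)^(12t) = 5.2703, so 12t = ln 5.2703 / ln 1.008625 ≈ 193.5350.
t ≈ 193.5350/12 = 16.1279 years.

16.13 years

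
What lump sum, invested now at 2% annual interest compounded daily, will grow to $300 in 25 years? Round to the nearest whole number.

Periodic rate = 2%/365 = 0.0000547945; 9125 periods.
P = 300/(1 + 0.02/365)^9125 ≈ 300/1.64869869 ≈ 181.9617.

$182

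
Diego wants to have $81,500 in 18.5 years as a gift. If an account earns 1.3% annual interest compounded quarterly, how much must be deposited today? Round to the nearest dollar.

Growth factor = (1 + 0.00325)^74 ≈ 1.2713890364.
P = 81,500/1.2713890364 ≈ 64,103.1169.

$64,103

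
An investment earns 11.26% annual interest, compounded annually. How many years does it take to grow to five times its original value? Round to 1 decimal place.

15.1 years

(1 + 0.1126)^t = 5.
t = ln 5 / ln(1 + 0.1126) ≈ 1.6094/0.1067 ≈ 15.0838.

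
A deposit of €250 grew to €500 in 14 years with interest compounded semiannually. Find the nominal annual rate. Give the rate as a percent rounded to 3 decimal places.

(1 + r/2)^28 = 500/250 = 2.
1 + r/2 = 2^(1/28) ≈ 1.025064, so r/2 ≈ 0.0250642.
r ≈ 2·0.0250642 = 5.01284%.

5.013%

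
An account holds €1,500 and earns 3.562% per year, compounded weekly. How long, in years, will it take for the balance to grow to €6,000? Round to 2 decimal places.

38.93 years

We need (1 + 0.000685)^(52t) = 4, so 52t = ln 4 / ln 1.000685 ≈ 2024.4805.
t ≈ 2024.4805/52 = 38.9323 years.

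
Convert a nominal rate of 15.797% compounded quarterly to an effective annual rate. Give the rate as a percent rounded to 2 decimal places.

One year is 4 periods at 0.0394925 each: (1 + 0.0394925)^4 ≈ 1.167577.
EAR = 1.167577 − 1 ≈ 16.75768%.

16.76%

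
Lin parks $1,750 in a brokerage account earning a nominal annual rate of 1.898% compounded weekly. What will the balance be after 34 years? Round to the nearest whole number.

$3,336

Periodic rate = 1.898%/52 = 0.000365; periods = 52·34 = 1768.
A = 1,750·(1 + 0.000365)^1768 ≈ 1,750·1.906372569 ≈ 3,336.1520.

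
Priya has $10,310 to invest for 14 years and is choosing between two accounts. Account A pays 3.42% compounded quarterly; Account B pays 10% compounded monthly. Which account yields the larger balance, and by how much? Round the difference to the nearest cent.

A: (1 + 0.00855)^56 ≈ 1.6108544022, so 10,310 × 1.6108544022 ≈ 16,607.9089.
B: (1 + 0.1/12)^168 ≈ 4.0317433395, so 10,310 × 4.0317433395 ≈ 41,567.2738.
Difference ≈ 24,959.3649 in favor of B.

Account B, by $24,959.36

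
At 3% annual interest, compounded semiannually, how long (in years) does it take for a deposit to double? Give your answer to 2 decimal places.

23.28 years

(1 + 0.015)^(2t) = 2.
2t = ln 2 / ln(1 + 0.015) ≈ 0.69315/0.0148886 ≈ 46.5555.
t ≈ 23.2778.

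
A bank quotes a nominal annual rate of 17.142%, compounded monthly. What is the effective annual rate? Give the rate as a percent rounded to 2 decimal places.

One year is 12 periods at 0.014285 each: (1 + 0.014285)^12 ≈ 1.18555.
EAR = 1.18555 − 1 ≈ 18.55504%.

18.56%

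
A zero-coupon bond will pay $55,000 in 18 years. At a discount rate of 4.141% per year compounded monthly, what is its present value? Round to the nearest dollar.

$26,134

Growth factor = (1 + 0.04141/12)^216 ≈ 2.1045398823.
P = 55,000/2.1045398823 ≈ 26,133.9785.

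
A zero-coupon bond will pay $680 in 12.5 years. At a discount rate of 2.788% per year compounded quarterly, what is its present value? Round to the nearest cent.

$480.49

Periodic rate = 2.788%/4 = 0.00697; 50 periods.
P = 680/(1 + 0.00697)^50 ≈ 680/1.41522863 ≈ 480.4877.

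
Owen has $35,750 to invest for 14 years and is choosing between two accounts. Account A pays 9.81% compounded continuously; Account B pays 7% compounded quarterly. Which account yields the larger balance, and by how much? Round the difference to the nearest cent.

Account A growth factor: e^(0.0981·14) = e^1.3734 ≈ 3.94875365996; balance ≈ 141,167.9433.
Account B growth factor: (1 + 0.0175)^56 ≈ 2.6419670826; balance ≈ 94,450.3232.
Account A is larger by 46,717.6201.

Account A, by $46,717.62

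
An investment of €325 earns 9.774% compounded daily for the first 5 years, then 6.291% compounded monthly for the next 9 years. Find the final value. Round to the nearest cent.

After 5 years at 9.774%: 325 × 1.63008894 ≈ 529.7789.
Then 9 years at 6.291%: 529.7789 × 1.75893945 ≈ 931.8490.

€931.85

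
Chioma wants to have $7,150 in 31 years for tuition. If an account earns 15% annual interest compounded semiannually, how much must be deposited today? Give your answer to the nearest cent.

Periodic rate = 15%/2 = 0.075; 62 periods.
P = 7,150/(1 + 0.075)^62 ≈ 7,150/88.57777839 ≈ 80.7200.

$80.72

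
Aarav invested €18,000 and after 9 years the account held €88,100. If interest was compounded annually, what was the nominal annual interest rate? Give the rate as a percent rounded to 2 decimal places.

(1 + r)^9 = 88,100/18,000 = 4.89444.
1 + r = 4.89444^(1/9) ≈ 1.192982, so r ≈ 0.192982.
r ≈ 19.29815%.

19.30%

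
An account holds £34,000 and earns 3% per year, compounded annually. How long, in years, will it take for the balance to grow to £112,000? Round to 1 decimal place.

40.3 years

We need (1 + 0.03)^t = 3.2941, so t = ln 3.2941 / ln 1.03 ≈ 40.3311.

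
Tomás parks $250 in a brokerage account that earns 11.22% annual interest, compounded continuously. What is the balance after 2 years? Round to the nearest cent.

A = P·e^(rt) = 250·e^(0.1122·2) = 250·e^0.2244.
e^0.2244 ≈ 1.25157155, so A ≈ 312.8929.

$312.89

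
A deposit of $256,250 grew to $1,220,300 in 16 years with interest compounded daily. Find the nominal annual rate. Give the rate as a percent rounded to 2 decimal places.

The 5840-period growth factor is 1,220,300/256,250 = 4.76215.
r/365 = 4.76215^(1/5840) − 1 ≈ 0.000267279, so r ≈ 365·0.000267279 = 9.75567%.

9.76%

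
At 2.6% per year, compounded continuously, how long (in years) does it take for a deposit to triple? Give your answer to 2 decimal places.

e^(0.026t) = 3, so 0.026t = ln 3 ≈ 1.0986.
t ≈ 1.0986/0.026 ≈ 42.2543.

42.25 years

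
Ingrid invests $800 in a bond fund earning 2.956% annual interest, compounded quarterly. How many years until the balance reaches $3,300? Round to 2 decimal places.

(1 + 0.00739)^(4t) = 3,300/800 = 4.125.
4t·ln(1 + 0.00739) = ln(4.125); 4t = 1.4171/0.00736283 ≈ 192.4622.
t ≈ 48.1155 years.

48.12 years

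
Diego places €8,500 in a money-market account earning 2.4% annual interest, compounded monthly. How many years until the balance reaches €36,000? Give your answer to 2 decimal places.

60.20 years

(1 + 0.002)^(12t) = 36,000/8,500 = 4.2353.
12t·ln(1 + 0.002) = ln(4.2353); 12t = 1.4435/0.001998 ≈ 722.4479.
t ≈ 60.2040 years.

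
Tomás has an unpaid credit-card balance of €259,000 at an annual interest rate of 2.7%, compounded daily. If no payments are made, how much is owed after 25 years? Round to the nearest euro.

Growth factor = (1 + 0.027/365)^9125 ≈ 1.96398394544.
A ≈ 259,000 × 1.96398394544 ≈ 508,671.8419.

€508,672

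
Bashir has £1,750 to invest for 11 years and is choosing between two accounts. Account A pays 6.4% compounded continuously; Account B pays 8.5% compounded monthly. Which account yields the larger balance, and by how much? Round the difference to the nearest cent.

Account B, by £904.76

A: e^(0.064·11) = e^0.704 ≈ 2.02182385, so 1,750 × 2.02182385 ≈ 3,538.1917.
B: (1 + 0.085/12)^132 ≈ 2.538831908, so 1,750 × 2.538831908 ≈ 4,442.9558.
Difference ≈ 904.7641 in favor of B.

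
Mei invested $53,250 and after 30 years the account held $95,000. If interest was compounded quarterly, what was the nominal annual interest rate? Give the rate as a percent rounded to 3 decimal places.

1.934%

(1 + r/4)^120 = 95,000/53,250 = 1.78404.
1 + r/4 = 1.78404^(1/120) ≈ 1.004836, so r/4 ≈ 0.00483565.
r ≈ 4·0.00483565 = 1.93426%.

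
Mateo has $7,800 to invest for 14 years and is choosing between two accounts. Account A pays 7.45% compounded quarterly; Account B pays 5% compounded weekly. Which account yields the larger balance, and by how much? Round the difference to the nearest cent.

A: (1 + 0.018625)^56 ≈ 2.8106225444, so 7,800 × 2.8106225444 ≈ 21,922.8558.
B: (1 + 0.05/52)^728 ≈ 2.0130755502, so 7,800 × 2.0130755502 ≈ 15,701.9893.
Difference ≈ 6,220.8666 in favor of A.

Account A, by $6,220.87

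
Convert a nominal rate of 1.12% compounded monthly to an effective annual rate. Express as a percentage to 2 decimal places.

One year is 12 periods at 0.000933333 each: (1 + 0.000933333)^12 ≈ 1.011258.
EAR = 1.011258 − 1 ≈ 1.12577%.

1.13%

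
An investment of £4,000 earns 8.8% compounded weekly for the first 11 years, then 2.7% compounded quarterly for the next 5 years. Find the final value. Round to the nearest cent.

£12,037.45

Phase 1: 4,000·(1 + 0.088/52)^572 ≈ 10,522.0832.
Phase 2: 10,522.0832·(1 + 0.00675)^20 ≈ 12,037.4500.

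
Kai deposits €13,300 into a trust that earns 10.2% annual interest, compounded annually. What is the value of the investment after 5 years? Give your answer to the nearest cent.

€21,615.22

Growth factor = (1 + 0.102)^5 ≈ 1.6252043369.
A ≈ 13,300 × 1.6252043369 ≈ 21,615.2177.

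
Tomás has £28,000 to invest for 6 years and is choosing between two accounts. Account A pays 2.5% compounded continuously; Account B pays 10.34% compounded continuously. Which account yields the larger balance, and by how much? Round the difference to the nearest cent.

Account B, by £19,539.45

A: e^(0.025·6) = e^0.15 ≈ 1.1618342427, so 28,000 × 1.1618342427 ≈ 32,531.3588.
B: e^(0.1034·6) = e^0.6204 ≈ 1.8596717618, so 28,000 × 1.8596717618 ≈ 52,070.8093.
Difference ≈ 19,539.4505 in favor of B.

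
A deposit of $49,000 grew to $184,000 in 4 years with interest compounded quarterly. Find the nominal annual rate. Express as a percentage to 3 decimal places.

(1 + r/4)^16 = 184,000/49,000 = 3.7551.
1 + r/4 = 3.7551^(1/16) ≈ 1.08621, so r/4 ≈ 0.0862102.
r ≈ 4·0.0862102 = 34.48406%.

34.484%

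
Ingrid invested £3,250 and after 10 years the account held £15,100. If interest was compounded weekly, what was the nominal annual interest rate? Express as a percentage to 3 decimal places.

15.383%

(1 + r/52)^520 = 15,100/3,250 = 4.64615.
1 + r/52 = 4.64615^(1/520) ≈ 1.002958, so r/52 ≈ 0.00295829.
r ≈ 52·0.00295829 = 15.38311%.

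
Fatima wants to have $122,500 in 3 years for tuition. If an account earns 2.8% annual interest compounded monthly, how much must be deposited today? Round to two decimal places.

Periodic rate = 2.8%/12 = 0.00233333; 36 periods.
P = 122,500/(1 + 0.028/12)^36 ≈ 122,500/1.0875224769 ≈ 112,641.3500.

$112,641.35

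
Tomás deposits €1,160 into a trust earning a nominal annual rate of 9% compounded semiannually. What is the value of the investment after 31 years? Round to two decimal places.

€17,769.20

Growth factor = (1 + 0.045)^62 ≈ 15.318280144.
A ≈ 1,160 × 15.318280144 ≈ 17,769.2050.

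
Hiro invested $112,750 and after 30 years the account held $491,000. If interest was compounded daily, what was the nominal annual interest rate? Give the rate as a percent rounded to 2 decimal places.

(1 + r/365)^10950 = 491,000/112,750 = 4.35477.
1 + r/365 = 4.35477^(1/10950) ≈ 1.000134, so r/365 ≈ 0.000134372.
r ≈ 365·0.000134372 = 4.90457%.

4.90%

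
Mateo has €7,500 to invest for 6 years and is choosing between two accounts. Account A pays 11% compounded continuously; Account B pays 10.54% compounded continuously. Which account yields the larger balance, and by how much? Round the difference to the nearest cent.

A: e^(0.11·6) = e^0.66 ≈ 1.9347923344, so 7,500 × 1.9347923344 ≈ 14,510.9425.
B: e^(0.1054·6) = e^0.6324 ≈ 1.8821222565, so 7,500 × 1.8821222565 ≈ 14,115.9169.
Difference ≈ 395.0256 in favor of A.

Account A, by €395.03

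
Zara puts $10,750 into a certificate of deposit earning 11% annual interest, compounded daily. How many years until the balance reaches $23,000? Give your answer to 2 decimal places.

(1 + 0.00030137)^(365t) = 23,000/10,750 = 2.1395.
365t·ln(1 + 0.00030137) = ln(2.1395); 365t = 0.76059/0.000301324 ≈ 2524.1511.
t ≈ 6.9155 years.

6.92 years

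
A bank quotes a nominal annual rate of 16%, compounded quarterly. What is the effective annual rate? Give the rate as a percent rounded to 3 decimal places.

16.986%

EAR = (1 + 16%/4)^4 − 1 = (1 + 0.04)^4 − 1.
(1 + 0.04)^4 ≈ 1.169859, so EAR ≈ 16.98586%.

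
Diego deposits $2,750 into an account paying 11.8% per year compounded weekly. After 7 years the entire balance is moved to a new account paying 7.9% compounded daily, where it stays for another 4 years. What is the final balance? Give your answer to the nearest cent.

$8,607.47

After 7 years at 11.8%: 2,750 × 2.282027319 ≈ 6,275.5751.
Then 4 years at 7.9%: 6,275.5751 × 1.371583357 ≈ 8,607.4744.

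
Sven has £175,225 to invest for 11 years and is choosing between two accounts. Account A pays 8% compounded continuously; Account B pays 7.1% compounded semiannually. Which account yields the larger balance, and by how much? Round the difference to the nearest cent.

Account A, by £44,966.08

Account A growth factor: e^(0.08·11) = e^0.88 ≈ 2.41089970642; balance ≈ 422,449.9011.
Account B growth factor: (1 + 0.0355)^22 ≈ 2.15428060272; balance ≈ 377,483.8186.
Account A is larger by 44,966.0824.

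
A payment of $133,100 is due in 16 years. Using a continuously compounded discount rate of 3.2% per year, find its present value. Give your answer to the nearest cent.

P = A·e^(−rt) = 133,100·e^(−0.512).
e^(−0.512) ≈ 0.599295787846, so P ≈ 79,766.2694.

$79,766.27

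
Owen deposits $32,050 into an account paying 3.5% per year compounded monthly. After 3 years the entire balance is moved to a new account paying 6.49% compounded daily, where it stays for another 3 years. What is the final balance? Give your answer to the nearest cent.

After 3 years at 3.5%: 32,050 × 1.1105408757 ≈ 35,592.8351.
Then 3 years at 6.49%: 35,592.8351 × 1.2149254203 ≈ 43,242.6401.

$43,242.64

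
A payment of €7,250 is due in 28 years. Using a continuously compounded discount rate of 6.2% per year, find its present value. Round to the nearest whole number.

€1,278

P = A·e^(−rt) = 7,250·e^(−1.736).
e^(−1.736) ≈ 0.1762238883, so P ≈ 1,277.6232.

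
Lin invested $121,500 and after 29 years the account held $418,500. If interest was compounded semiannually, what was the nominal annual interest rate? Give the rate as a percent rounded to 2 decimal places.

4.31%

(1 + r/2)^58 = 418,500/121,500 = 3.44444.
1 + r/2 = 3.44444^(1/58) ≈ 1.021552, so r/2 ≈ 0.0215525.
r ≈ 2·0.0215525 = 4.31049%.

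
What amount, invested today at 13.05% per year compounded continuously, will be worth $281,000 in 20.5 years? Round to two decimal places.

P = A·e^(−rt) = 281,000·e^(−2.67525).
e^(−2.67525) ≈ 0.0688896038407, so P ≈ 19,357.9787.

$19,357.98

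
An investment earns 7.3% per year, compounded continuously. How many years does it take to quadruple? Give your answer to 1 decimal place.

e^(0.073t) = 4, so 0.073t = ln 4 ≈ 1.3863.
t ≈ 1.3863/0.073 ≈ 18.9903.

19.0 years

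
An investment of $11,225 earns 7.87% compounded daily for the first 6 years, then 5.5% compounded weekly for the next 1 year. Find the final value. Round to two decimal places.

Phase 1: 11,225·(1 + 0.0787/365)^2190 ≈ 17,998.5740.
Phase 2: 17,998.5740·(1 + 0.055/52)^52 ≈ 19,015.6717.

$19,015.67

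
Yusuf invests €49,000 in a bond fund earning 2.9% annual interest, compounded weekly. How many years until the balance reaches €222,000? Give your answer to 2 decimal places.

52.11 years

(1 + 0.000557692)^(52t) = 222,000/49,000 = 4.5306.
52t·ln(1 + 0.000557692) = ln(4.5306); 52t = 1.5109/0.000557537 ≈ 2709.8784.
t ≈ 52.1130 years.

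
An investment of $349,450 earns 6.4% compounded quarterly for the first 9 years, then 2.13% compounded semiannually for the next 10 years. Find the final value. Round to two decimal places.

$764,846.24

After 9 years at 6.4%: 349,450 × 1.77081619891 ≈ 618,811.7207.
Then 10 years at 2.13%: 618,811.7207 × 1.23599184883 ≈ 764,846.2428.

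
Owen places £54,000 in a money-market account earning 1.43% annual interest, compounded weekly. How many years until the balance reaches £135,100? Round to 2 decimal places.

We need (1 + 0.000275)^(52t) = 2.5019, so 52t = ln 2.5019 / ln 1.000275 ≈ 3335.1174.
t ≈ 3335.1174/52 = 64.1369 years.

64.14 years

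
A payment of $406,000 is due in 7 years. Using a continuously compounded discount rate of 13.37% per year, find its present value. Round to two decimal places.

$159,246.48

P = A·e^(−rt) = 406,000·e^(−0.9359).
e^(−0.9359) ≈ 0.392232697202, so P ≈ 159,246.4751.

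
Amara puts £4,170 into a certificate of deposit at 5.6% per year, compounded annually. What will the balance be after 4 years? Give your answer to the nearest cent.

£5,185.51

Growth factor = (1 + 0.056)^4 ≈ 1.243528298.
A ≈ 4,170 × 1.243528298 ≈ 5,185.5130.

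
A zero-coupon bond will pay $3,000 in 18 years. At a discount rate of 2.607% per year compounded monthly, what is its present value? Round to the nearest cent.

Growth factor = (1 + 0.0021725)^216 ≈ 1.597997053.
P = 3,000/1.597997053 ≈ 1,877.3501.

$1,877.35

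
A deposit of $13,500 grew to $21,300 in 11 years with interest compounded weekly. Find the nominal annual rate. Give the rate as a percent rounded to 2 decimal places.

(1 + r/52)^572 = 21,300/13,500 = 1.57778.
1 + r/52 = 1.57778^(1/572) ≈ 1.000798, so r/52 ≈ 0.000797551.
r ≈ 52·0.000797551 = 4.14727%.

4.15%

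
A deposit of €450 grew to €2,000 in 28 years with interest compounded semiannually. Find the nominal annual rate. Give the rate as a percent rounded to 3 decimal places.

5.399%

(1 + r/2)^56 = 2,000/450 = 4.44444.
1 + r/2 = 4.44444^(1/56) ≈ 1.026995, so r/2 ≈ 0.0269946.
r ≈ 2·0.0269946 = 5.39892%.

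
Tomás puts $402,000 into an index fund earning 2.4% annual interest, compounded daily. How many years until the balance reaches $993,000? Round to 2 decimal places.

37.68 years

We need (1 + 0.0000657534)^(365t) = 2.4701, so 365t = ln 2.4701 / ln 1.000066 ≈ 13753.0221.
t ≈ 13753.0221/365 = 37.6795 years.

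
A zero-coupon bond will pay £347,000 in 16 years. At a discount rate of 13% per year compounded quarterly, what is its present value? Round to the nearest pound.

Growth factor = (1 + 0.0325)^64 ≈ 7.74397355135.
P = 347,000/7.74397355135 ≈ 44,809.0373.

£44,809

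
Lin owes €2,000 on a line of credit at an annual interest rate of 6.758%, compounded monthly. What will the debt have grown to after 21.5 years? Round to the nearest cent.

€8,516.80

Periodic rate = 6.758%/12 = 0.00563167; periods = 12·21.5 = 258.
A = 2,000·(1 + 0.06758/12)^258 ≈ 2,000·4.258402009 ≈ 8,516.8040.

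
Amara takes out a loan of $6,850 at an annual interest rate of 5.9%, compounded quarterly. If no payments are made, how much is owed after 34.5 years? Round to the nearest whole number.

Growth factor = (1 + 0.01475)^138 ≈ 7.5431071779.
A ≈ 6,850 × 7.5431071779 ≈ 51,670.2842.

$51,670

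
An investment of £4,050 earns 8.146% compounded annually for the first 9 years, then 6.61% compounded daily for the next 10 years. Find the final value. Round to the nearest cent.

After 9 years at 8.146%: 4,050 × 2.0234577805 ≈ 8,195.0040.
Then 10 years at 6.61%: 8,195.0040 × 1.9366121945 ≈ 15,870.5447.

£15,870.54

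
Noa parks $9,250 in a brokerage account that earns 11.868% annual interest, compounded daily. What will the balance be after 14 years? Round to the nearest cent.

Growth factor = (1 + 0.11868/365)^5110 ≈ 5.2658887584.
A ≈ 9,250 × 5.2658887584 ≈ 48,709.4710.

$48,709.47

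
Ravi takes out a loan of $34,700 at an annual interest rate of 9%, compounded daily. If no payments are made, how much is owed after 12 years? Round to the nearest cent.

Growth factor = (1 + 0.09/365)^4380 ≈ 2.9442875555.
A ≈ 34,700 × 2.9442875555 ≈ 102,166.7782.

$102,166.78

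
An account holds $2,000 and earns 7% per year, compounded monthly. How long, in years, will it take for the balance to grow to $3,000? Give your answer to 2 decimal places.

5.81 years

We need (1 + 0.00583333)^(12t) = 1.5, so 12t = ln 1.5 / ln 1.005833 ≈ 69.7108.
t ≈ 69.7108/12 = 5.8092 years.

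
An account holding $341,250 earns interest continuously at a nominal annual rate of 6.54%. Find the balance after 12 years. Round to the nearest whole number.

A = P·e^(rt) = 341,250·e^(0.0654·12) = 341,250·e^0.7848.
e^0.7848 ≈ 2.19196850319, so A ≈ 748,009.2517.

$748,009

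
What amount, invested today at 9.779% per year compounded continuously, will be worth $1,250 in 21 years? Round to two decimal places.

$160.34

P = A·e^(−rt) = 1,250·e^(−2.05359).
e^(−2.05359) ≈ 0.1282735739, so P ≈ 160.3420.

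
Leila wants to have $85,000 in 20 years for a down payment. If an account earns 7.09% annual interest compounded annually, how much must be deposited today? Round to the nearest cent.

$21,599.34

Growth factor = (1 + 0.0709)^20 ≈ 3.9353047643.
P = 85,000/3.9353047643 ≈ 21,599.3437.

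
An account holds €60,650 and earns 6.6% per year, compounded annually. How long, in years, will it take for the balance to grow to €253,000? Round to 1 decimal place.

(1 + 0.066)^t = 253,000/60,650 = 4.1715.
t·ln(1 + 0.066) = ln(4.1715); t = 1.4283/0.0639133 ≈ 22.3470.

22.3 years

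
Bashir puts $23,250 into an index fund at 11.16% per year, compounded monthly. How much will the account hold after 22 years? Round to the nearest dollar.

Growth factor = (1 + 0.0093)^264 ≈ 11.5173387045.
A ≈ 23,250 × 11.5173387045 ≈ 267,778.1249.

$267,778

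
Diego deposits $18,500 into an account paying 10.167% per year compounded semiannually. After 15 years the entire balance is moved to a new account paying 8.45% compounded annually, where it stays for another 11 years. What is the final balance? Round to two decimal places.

$199,863.15

After 15 years at 10.167%: 18,500 × 4.42624939125 ≈ 81,885.6137.
Then 11 years at 8.45%: 81,885.6137 × 2.44076023899 ≈ 199,863.1502.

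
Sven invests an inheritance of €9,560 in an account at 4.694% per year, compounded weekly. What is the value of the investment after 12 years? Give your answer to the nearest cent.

Periodic rate = 4.694%/52 = 0.000902692; periods = 52·12 = 624.
A = 9,560·(1 + 0.04694/52)^624 ≈ 9,560·1.7559779157 ≈ 16,787.1489.

€16,787.15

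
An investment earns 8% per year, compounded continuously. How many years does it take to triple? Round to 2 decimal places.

13.73 years

e^(0.08t) = 3, so 0.08t = ln 3 ≈ 1.0986.
t ≈ 1.0986/0.08 ≈ 13.7327.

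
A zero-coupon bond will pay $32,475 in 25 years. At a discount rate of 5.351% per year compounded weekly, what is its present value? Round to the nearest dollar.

$8,528

Growth factor = (1 + 0.05351/52)^1300 ≈ 3.8078402836.
P = 32,475/3.8078402836 ≈ 8,528.4564.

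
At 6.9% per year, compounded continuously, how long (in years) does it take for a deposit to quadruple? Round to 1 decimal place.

e^(0.069t) = 4, so 0.069t = ln 4 ≈ 1.3863.
t ≈ 1.3863/0.069 ≈ 20.0912.

20.1 years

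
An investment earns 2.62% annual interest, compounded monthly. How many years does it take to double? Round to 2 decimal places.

(1 + 0.00218333)^(12t) = 2.
12t = ln 2 / ln(1 + 0.00218333) ≈ 0.69315/0.00218095 ≈ 317.8184.
t ≈ 26.4849.

26.48 years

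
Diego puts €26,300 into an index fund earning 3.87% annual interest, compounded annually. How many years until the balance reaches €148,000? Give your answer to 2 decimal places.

45.50 years

(1 + 0.0387)^t = 148,000/26,300 = 5.6274.
t·ln(1 + 0.0387) = ln(5.6274); t = 1.7276/0.0379699 ≈ 45.5003.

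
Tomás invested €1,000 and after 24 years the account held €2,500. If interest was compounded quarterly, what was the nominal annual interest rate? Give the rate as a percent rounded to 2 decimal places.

The 96-period growth factor is 2,500/1,000 = 2.5.
r/4 = 2.5^(1/96) − 1 ≈ 0.00959039, so r ≈ 4·0.00959039 = 3.83616%.

3.84%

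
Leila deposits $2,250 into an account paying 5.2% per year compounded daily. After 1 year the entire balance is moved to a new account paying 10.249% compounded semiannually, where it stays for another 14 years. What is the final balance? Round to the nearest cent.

Phase 1: 2,250·(1 + 0.052/365)^365 ≈ 2,370.0866.
Phase 2: 2,370.0866·(1 + 0.051245)^28 ≈ 9,604.4971.

$9,604.50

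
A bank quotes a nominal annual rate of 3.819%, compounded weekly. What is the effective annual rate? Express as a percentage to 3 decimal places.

3.891%

EAR = (1 + 3.819%/52)^52 − 1 = (1 + 0.000734423)^52 − 1.
(1 + 0.000734423)^52 ≈ 1.038914, so EAR ≈ 3.89140%.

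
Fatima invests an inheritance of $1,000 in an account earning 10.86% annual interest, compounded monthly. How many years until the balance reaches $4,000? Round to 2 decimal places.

12.82 years

We need (1 + 0.00905)^(12t) = 4, so 12t = ln 4 / ln 1.00905 ≈ 153.8738.
t ≈ 153.8738/12 = 12.8228 years.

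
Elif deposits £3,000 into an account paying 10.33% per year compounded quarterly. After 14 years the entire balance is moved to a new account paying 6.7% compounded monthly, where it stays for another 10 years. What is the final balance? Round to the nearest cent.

After 14 years at 10.33%: 3,000 × 4.1696885564 ≈ 12,509.0657.
Then 10 years at 6.7%: 12,509.0657 × 1.9505990225 ≈ 24,400.1713.

£24,400.17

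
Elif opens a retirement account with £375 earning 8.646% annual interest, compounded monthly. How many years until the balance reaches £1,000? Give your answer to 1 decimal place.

11.4 years

We need (1 + 0.007205)^(12t) = 2.6667, so 12t = ln 2.6667 / ln 1.007205 ≈ 136.6216.
t ≈ 136.6216/12 = 11.3851 years.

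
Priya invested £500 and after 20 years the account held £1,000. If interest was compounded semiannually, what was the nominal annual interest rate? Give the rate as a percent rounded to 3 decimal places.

3.496%

(1 + r/2)^40 = 1,000/500 = 2.
1 + r/2 = 2^(1/40) ≈ 1.01748, so r/2 ≈ 0.0174797.
r ≈ 2·0.0174797 = 3.49594%.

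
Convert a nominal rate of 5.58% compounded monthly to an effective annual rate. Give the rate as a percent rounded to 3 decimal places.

5.725%

EAR = (1 + 5.58%/12)^12 − 1 = (1 + 0.00465)^12 − 1.
(1 + 0.00465)^12 ≈ 1.057249, so EAR ≈ 5.72494%.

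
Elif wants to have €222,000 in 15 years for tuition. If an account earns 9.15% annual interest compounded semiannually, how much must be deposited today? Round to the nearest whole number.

€58,012

Growth factor = (1 + 0.04575)^30 ≈ 3.82680380913.
P = 222,000/3.82680380913 ≈ 58,011.8582.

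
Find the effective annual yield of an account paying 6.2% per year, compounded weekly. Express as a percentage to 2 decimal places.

6.39%

EAR = (1 + 6.2%/52)^52 − 1 = (1 + 0.00119231)^52 − 1.
(1 + 0.00119231)^52 ≈ 1.063923, so EAR ≈ 6.39231%.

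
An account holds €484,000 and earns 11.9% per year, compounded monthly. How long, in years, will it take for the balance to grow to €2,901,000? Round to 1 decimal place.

15.1 years

We need (1 + 0.00991667)^(12t) = 5.9938, so 12t = ln 5.9938 / ln 1.009917 ≈ 181.4713.
t ≈ 181.4713/12 = 15.1226 years.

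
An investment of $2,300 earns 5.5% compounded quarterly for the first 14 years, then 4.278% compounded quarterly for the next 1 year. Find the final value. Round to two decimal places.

$5,156.28

Phase 1: 2,300·(1 + 0.01375)^56 ≈ 4,941.4727.
Phase 2: 4,941.4727·(1 + 0.010695)^4 ≈ 5,156.2845.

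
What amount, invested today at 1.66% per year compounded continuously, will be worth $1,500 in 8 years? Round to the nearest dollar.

P = A·e^(−rt) = 1,500·e^(−0.1328).
e^(−0.1328) ≈ 0.8756402026, so P ≈ 1,313.4603.

$1,313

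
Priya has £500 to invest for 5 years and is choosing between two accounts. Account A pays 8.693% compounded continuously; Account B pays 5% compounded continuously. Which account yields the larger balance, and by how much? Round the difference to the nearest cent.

Account A, by £130.20

A: e^(0.08693·5) = e^0.43465 ≈ 1.54442242, so 500 × 1.54442242 ≈ 772.2112.
B: e^(0.05·5) = e^0.25 ≈ 1.28402542, so 500 × 1.28402542 ≈ 642.0127.
Difference ≈ 130.1985 in favor of A.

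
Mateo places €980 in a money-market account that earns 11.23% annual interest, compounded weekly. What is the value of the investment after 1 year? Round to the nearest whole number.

€1,096

Periodic rate = 11.23%/52 = 0.00215962; periods = 52·1 = 52.
A = 980·(1 + 0.1123/52)^52 ≈ 980·1.118712994 ≈ 1,096.3387.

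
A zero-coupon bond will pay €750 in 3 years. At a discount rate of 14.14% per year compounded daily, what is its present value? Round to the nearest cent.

€490.76

Growth factor = (1 + 0.1414/365)^1095 ≈ 1.52824169.
P = 750/1.52824169 ≈ 490.7601.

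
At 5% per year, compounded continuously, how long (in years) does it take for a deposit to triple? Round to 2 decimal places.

e^(0.05t) = 3, so 0.05t = ln 3 ≈ 1.0986.
t ≈ 1.0986/0.05 ≈ 21.9722.

21.97 years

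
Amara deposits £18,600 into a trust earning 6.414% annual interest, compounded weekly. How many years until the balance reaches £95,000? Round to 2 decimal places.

We need (1 + 0.00123346)^(52t) = 5.1075, so 52t = ln 5.1075 / ln 1.001233 ≈ 1322.8794.
t ≈ 1322.8794/52 = 25.4400 years.

25.44 years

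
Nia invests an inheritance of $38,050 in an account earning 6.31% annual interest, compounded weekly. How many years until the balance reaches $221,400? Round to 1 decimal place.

27.9 years

(1 + 0.00121346)^(52t) = 221,400/38,050 = 5.8187.
52t·ln(1 + 0.00121346) = ln(5.8187); 52t = 1.7611/0.00121273 ≈ 1452.1583.
t ≈ 27.9261 years.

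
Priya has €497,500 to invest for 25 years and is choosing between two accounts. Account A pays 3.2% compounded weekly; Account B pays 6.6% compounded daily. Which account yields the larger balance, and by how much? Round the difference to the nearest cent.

Account B, by €1,483,151.88

Account A growth factor: (1 + 0.032/52)^1300 ≈ 2.224993395042; balance ≈ 1,106,934.2140.
Account B growth factor: (1 + 0.066/365)^9125 ≈ 5.206203211467; balance ≈ 2,590,086.0977.
Account B is larger by 1,483,151.8837.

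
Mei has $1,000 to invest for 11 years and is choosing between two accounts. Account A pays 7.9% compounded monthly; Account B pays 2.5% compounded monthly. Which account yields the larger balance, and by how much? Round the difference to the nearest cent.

Account A, by $1,061.59

Account A growth factor: (1 + 0.079/12)^132 ≈ 2.377743751; balance ≈ 2,377.7438.
Account B growth factor: (1 + 0.025/12)^132 ≈ 1.316154121; balance ≈ 1,316.1541.
Account A is larger by 1,061.5896.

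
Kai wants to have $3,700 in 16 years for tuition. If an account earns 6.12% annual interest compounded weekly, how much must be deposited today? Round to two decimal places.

Periodic rate = 6.12%/52 = 0.00117692; 832 periods.
P = 3,700/(1 + 0.0612/52)^832 ≈ 3,700/2.660793084 ≈ 1,390.5628.

$1,390.56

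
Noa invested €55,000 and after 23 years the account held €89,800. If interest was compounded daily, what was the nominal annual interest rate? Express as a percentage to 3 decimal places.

2.132%

The 8395-period growth factor is 89,800/55,000 = 1.63273.
r/365 = 1.63273^(1/8395) − 1 ≈ 0.0000583998, so r ≈ 365·0.0000583998 = 2.13159%.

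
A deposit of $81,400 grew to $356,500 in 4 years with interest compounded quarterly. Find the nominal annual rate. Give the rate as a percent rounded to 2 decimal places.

38.68%

The 16-period growth factor is 356,500/81,400 = 4.37961.
r/4 = 4.37961^(1/16) − 1 ≈ 0.0967047, so r ≈ 4·0.0967047 = 38.68187%.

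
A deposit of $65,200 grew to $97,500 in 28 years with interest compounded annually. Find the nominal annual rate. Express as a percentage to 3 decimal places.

(1 + r)^28 = 97,500/65,200 = 1.4954.
1 + r = 1.4954^(1/28) ≈ 1.014475, so r ≈ 0.0144749.
r ≈ 1.44749%.

1.447%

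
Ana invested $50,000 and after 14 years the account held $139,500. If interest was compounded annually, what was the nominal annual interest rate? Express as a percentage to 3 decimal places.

(1 + r)^14 = 139,500/50,000 = 2.79.
1 + r = 2.79^(1/14) ≈ 1.076041, so r ≈ 0.0760411.
r ≈ 7.60411%.

7.604%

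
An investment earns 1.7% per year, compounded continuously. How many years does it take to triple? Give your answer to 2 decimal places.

e^(0.017t) = 3, so 0.017t = ln 3 ≈ 1.0986.
t ≈ 1.0986/0.017 ≈ 64.6243.

64.62 years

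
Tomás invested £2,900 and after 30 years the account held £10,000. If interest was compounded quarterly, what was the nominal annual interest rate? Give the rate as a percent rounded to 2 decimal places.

The 120-period growth factor is 10,000/2,900 = 3.44828.
r/4 = 3.44828^(1/120) − 1 ≈ 0.010369, so r ≈ 4·0.010369 = 4.14760%.

4.15%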